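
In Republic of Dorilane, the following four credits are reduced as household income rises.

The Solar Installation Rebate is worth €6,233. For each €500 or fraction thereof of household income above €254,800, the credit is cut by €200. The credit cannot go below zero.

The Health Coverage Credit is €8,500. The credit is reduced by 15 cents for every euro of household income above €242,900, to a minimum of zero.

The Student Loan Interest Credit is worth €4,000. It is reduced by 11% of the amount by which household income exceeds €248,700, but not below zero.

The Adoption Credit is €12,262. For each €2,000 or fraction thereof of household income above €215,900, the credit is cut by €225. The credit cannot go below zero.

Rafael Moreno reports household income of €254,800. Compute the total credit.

Solar Installation Rebate: €254,800 is at or below the €254,800 threshold, so the full €6,233 applies.
Health Coverage Credit: 15% of the €11,900 excess over €242,900 is €1,785; credit = €8,500 − €1,785 = €6,715.
Student Loan Interest Credit: 11% of the €6,100 excess over €248,700 is €671; credit = €4,000 − €671 = €3,329.
Adoption Credit: income exceeds €215,900 by €38,900, which is 20 full-or-partial €2,000 increments; reduction = 20 × €225 = €4,500, leaving €7,762.
Total: €6,233 + €6,715 + €3,329 + €7,762 = €24,039.

€24,039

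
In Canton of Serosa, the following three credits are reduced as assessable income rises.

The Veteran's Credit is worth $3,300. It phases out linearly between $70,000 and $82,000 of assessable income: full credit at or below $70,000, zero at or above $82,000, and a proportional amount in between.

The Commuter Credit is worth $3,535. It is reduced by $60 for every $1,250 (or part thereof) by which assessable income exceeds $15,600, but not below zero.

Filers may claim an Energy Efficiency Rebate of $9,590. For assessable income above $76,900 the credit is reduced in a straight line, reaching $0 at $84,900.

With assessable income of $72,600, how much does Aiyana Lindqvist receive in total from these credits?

Veteran's Credit: $72,600 is $2,600 into a $12,000 phase-out range, leaving 9,400/12,000 of the credit: $3,300 × 9,400/12,000 = $2,585.
Commuter Credit: income exceeds $15,600 by $57,000, which is 46 full-or-partial $1,250 increments; reduction = 46 × $60 = $2,760, leaving $775.
Energy Efficiency Rebate: $72,600 is at or below the $76,900 threshold, so the full $9,590 applies.
Total: $2,585 + $775 + $9,590 = $12,950.

$12,950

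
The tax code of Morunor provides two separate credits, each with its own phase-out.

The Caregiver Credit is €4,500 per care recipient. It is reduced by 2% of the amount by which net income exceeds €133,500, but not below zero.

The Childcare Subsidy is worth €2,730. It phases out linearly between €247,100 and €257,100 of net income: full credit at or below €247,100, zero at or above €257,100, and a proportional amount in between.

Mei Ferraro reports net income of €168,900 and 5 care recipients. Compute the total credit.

Caregiver Credit: base = 5 × €4,500 = €22,500. 2% of the €35,400 excess over €133,500 is €708; credit = €22,500 − €708 = €21,792.
Childcare Subsidy: €168,900 is at or below the €247,100 threshold, so the full €2,730 applies.
Total: €21,792 + €2,730 = €24,522.

€24,522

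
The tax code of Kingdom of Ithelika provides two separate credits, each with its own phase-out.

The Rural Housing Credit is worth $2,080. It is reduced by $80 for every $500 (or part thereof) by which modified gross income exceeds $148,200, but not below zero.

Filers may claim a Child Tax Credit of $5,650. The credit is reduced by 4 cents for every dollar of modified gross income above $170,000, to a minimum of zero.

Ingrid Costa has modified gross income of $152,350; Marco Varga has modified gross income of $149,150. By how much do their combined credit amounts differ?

$560

Ingrid ($152,350): Rural Housing Credit: income exceeds $148,200 by $4,150, which is 9 full-or-partial $500 increments; reduction = 9 × $80 = $720, leaving $1,360. Child Tax Credit: $152,350 is at or below the $170,000 threshold, so the full $5,650 applies. total $1,360 + $5,650 = $7,010
Marco ($149,150): Rural Housing Credit: income exceeds $148,200 by $950, which is 2 full-or-partial $500 increments; reduction = 2 × $80 = $160, leaving $1,920. Child Tax Credit: $149,150 is at or below the $170,000 threshold, so the full $5,650 applies. total $1,920 + $5,650 = $7,570
Difference: |$7,010 − $7,570| = $560.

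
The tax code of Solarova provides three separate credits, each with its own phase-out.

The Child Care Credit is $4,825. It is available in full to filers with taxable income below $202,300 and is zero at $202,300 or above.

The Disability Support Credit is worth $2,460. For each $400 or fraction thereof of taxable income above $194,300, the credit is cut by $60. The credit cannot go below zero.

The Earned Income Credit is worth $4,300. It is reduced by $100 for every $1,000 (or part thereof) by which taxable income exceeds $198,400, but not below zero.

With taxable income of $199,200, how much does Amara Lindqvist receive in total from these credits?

$10,705

Child Care Credit: $199,200 is below the $202,300 cutoff, so the full $4,825 applies.
Disability Support Credit: income exceeds $194,300 by $4,900, which is 13 full-or-partial $400 increments; reduction = 13 × $60 = $780, leaving $1,680.
Earned Income Credit: income exceeds $198,400 by $800, which is 1 full-or-partial $1,000 increment; reduction = 1 × $100 = $100, leaving $4,200.
Total: $4,825 + $1,680 + $4,200 = $10,705.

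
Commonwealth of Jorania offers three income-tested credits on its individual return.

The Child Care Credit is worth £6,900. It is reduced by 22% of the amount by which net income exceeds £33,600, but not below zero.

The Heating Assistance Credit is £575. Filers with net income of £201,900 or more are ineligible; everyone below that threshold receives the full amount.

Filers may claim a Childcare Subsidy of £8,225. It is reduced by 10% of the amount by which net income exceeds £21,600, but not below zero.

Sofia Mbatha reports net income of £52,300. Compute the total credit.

£8,516

Child Care Credit: 22% of the £18,700 excess over £33,600 is £4,114; credit = £6,900 − £4,114 = £2,786.
Heating Assistance Credit: £52,300 is below the £201,900 cutoff, so the full £575 applies.
Childcare Subsidy: 10% of the £30,700 excess over £21,600 is £3,070; credit = £8,225 − £3,070 = £5,155.
Total: £2,786 + £575 + £5,155 = £8,516.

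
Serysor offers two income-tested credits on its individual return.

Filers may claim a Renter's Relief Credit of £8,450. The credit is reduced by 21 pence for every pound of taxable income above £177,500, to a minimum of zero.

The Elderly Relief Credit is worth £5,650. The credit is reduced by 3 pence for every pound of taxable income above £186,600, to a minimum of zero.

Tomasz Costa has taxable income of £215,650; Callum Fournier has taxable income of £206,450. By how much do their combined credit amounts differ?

£2,208

Tomasz (£215,650): Renter's Relief Credit: 21% of the £38,150 excess over £177,500 is £8,011.50; credit = £8,450 − £8,011.50 = £438.50. Elderly Relief Credit: 3% of the £29,050 excess over £186,600 is £871.50; credit = £5,650 − £871.50 = £4,778.50. total £438.50 + £4,778.50 = £5,217
Callum (£206,450): Renter's Relief Credit: 21% of the £28,950 excess over £177,500 is £6,079.50; credit = £8,450 − £6,079.50 = £2,370.50. Elderly Relief Credit: 3% of the £19,850 excess over £186,600 is £595.50; credit = £5,650 − £595.50 = £5,054.50. total £2,370.50 + £5,054.50 = £7,425
Difference: |£5,217 − £7,425| = £2,208.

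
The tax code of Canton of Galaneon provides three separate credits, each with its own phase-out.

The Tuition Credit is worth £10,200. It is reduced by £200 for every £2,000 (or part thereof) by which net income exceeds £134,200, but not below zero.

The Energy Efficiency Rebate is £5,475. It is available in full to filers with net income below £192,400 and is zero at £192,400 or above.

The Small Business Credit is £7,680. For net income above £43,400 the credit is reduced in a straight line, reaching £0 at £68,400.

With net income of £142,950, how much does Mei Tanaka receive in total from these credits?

£14,675

Tuition Credit: income exceeds £134,200 by £8,750, which is 5 full-or-partial £2,000 increments; reduction = 5 × £200 = £1,000, leaving £9,200.
Energy Efficiency Rebate: £142,950 is below the £192,400 cutoff, so the full £5,475 applies.
Small Business Credit: £142,950 is at or above £68,400, so the credit is £0.
Total: £9,200 + £5,475 + £0 = £14,675.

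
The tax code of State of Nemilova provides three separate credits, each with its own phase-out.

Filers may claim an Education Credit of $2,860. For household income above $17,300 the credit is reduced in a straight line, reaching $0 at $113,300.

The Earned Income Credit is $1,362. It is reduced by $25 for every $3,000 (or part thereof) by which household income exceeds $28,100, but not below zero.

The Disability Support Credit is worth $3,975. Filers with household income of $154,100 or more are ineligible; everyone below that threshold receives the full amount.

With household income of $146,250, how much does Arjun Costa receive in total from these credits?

Education Credit: $146,250 is at or above $113,300, so the credit is $0.
Earned Income Credit: income exceeds $28,100 by $118,150, which is 40 full-or-partial $3,000 increments; reduction = 40 × $25 = $1,000, leaving $362.
Disability Support Credit: $146,250 is below the $154,100 cutoff, so the full $3,975 applies.
Total: $0 + $362 + $3,975 = $4,337.

$4,337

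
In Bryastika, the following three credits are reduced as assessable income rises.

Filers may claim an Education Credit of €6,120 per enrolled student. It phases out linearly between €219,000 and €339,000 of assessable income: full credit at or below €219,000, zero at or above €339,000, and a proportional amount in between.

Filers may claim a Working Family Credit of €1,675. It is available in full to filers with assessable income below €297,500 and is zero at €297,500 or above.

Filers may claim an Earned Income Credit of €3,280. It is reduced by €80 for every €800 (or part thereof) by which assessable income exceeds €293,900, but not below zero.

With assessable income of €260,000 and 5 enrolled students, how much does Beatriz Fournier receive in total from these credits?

€25,100

Education Credit: base = 5 × €6,120 = €30,600. €260,000 is €41,000 into a €120,000 phase-out range, leaving 79,000/120,000 of the credit: €30,600 × 79,000/120,000 = €20,145.
Working Family Credit: €260,000 is below the €297,500 cutoff, so the full €1,675 applies.
Earned Income Credit: €260,000 is at or below the €293,900 threshold, so the full €3,280 applies.
Total: €20,145 + €1,675 + €3,280 = €25,100.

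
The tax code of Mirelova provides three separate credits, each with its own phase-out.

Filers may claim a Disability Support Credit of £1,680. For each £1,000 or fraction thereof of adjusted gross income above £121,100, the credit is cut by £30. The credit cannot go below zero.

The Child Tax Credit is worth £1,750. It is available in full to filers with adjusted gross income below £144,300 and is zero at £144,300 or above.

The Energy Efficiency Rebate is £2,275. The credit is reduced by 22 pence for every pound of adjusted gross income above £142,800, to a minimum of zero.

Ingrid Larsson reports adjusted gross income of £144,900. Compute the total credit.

Disability Support Credit: income exceeds £121,100 by £23,800, which is 24 full-or-partial £1,000 increments; reduction = 24 × £30 = £720, leaving £960.
Child Tax Credit: £144,900 meets or exceeds the £144,300 cutoff, so the credit is £0.
Energy Efficiency Rebate: 22% of the £2,100 excess over £142,800 is £462; credit = £2,275 − £462 = £1,813.
Total: £960 + £0 + £1,813 = £2,773.

£2,773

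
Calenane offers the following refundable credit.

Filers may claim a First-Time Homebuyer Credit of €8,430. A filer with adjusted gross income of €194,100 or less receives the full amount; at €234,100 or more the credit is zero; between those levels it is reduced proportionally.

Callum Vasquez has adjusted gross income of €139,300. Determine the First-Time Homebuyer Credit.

First-Time Homebuyer Credit: €139,300 is at or below the €194,100 threshold, so the full €8,430 applies.

€8,430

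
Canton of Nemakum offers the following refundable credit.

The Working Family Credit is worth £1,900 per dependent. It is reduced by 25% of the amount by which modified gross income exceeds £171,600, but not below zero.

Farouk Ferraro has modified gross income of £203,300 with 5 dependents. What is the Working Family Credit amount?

Working Family Credit: base = 5 × £1,900 = £9,500. 25% of the £31,700 excess over £171,600 is £7,925; credit = £9,500 − £7,925 = £1,575.

£1,575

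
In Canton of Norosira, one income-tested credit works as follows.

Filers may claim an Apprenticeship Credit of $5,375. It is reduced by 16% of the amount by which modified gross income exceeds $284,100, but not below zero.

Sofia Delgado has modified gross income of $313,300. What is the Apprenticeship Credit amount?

$703

Apprenticeship Credit: 16% of the $29,200 excess over $284,100 is $4,672; credit = $5,375 − $4,672 = $703.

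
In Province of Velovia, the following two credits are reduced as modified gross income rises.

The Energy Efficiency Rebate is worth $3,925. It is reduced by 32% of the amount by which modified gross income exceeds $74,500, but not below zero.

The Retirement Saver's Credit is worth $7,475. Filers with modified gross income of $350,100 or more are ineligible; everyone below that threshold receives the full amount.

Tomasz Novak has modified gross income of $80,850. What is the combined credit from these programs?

$9,368

Energy Efficiency Rebate: 32% of the $6,350 excess over $74,500 is $2,032; credit = $3,925 − $2,032 = $1,893.
Retirement Saver's Credit: $80,850 is below the $350,100 cutoff, so the full $7,475 applies.
Total: $1,893 + $7,475 = $9,368.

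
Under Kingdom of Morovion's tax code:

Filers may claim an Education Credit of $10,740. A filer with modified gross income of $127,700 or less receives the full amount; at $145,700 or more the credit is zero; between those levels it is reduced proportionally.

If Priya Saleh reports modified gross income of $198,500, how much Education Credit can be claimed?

Education Credit: $198,500 is at or above $145,700, so the credit is $0.

$0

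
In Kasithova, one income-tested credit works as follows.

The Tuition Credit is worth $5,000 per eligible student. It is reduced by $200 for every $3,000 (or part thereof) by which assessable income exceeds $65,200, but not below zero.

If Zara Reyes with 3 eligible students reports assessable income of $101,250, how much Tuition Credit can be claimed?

Tuition Credit: base = 3 × $5,000 = $15,000. income exceeds $65,200 by $36,050, which is 13 full-or-partial $3,000 increments; reduction = 13 × $200 = $2,600, leaving $12,400.

$12,400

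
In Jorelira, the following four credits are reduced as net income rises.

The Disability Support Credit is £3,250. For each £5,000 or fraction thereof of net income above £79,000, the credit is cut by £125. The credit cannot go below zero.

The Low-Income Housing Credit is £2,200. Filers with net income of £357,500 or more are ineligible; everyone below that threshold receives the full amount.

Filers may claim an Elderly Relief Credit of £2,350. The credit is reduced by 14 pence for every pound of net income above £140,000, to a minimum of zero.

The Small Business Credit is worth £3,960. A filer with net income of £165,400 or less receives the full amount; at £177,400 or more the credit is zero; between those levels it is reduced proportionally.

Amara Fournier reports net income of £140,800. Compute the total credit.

Disability Support Credit: income exceeds £79,000 by £61,800, which is 13 full-or-partial £5,000 increments; reduction = 13 × £125 = £1,625, leaving £1,625.
Low-Income Housing Credit: £140,800 is below the £357,500 cutoff, so the full £2,200 applies.
Elderly Relief Credit: 14% of the £800 excess over £140,000 is £112; credit = £2,350 − £112 = £2,238.
Small Business Credit: £140,800 is at or below the £165,400 threshold, so the full £3,960 applies.
Total: £1,625 + £2,200 + £2,238 + £3,960 = £10,023.

£10,023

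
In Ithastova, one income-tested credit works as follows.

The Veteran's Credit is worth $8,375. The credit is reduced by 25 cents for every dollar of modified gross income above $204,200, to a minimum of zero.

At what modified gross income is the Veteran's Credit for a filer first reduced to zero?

$237,700

The credit falls by 25% of each dollar above $204,200, so it reaches zero when the excess is $8,375 / 25% = $33,500: income = $204,200 + $33,500 = $237,700.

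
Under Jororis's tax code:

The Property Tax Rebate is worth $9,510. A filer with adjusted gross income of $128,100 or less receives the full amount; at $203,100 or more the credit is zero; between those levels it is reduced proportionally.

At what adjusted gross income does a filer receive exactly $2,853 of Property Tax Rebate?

$180,600

$2,853 is 2,853/9,510 of the full $9,510, so 6,657/9,510 of the $75,000 range has been used: income = $128,100 + $75,000 × 6,657/9,510 = $180,600.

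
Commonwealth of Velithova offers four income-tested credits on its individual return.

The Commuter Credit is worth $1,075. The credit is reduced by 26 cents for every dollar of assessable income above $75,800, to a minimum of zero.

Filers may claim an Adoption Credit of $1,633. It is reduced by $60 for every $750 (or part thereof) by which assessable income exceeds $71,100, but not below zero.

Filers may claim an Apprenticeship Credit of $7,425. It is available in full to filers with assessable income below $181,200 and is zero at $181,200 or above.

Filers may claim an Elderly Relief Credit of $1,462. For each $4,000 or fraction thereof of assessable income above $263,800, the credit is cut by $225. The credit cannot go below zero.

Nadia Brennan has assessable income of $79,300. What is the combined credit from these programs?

$10,025

Commuter Credit: 26% of the $3,500 excess over $75,800 is $910; credit = $1,075 − $910 = $165.
Adoption Credit: income exceeds $71,100 by $8,200, which is 11 full-or-partial $750 increments; reduction = 11 × $60 = $660, leaving $973.
Apprenticeship Credit: $79,300 is below the $181,200 cutoff, so the full $7,425 applies.
Elderly Relief Credit: $79,300 is at or below the $263,800 threshold, so the full $1,462 applies.
Total: $165 + $973 + $7,425 + $1,462 = $10,025.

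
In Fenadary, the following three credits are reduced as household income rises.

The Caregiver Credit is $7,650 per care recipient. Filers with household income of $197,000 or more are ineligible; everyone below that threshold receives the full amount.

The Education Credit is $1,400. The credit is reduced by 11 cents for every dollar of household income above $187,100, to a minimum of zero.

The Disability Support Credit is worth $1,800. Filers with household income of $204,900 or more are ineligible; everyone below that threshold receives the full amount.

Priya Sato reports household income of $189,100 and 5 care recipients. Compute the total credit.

Caregiver Credit: base = 5 × $7,650 = $38,250. $189,100 is below the $197,000 cutoff, so the full $38,250 applies.
Education Credit: 11% of the $2,000 excess over $187,100 is $220; credit = $1,400 − $220 = $1,180.
Disability Support Credit: $189,100 is below the $204,900 cutoff, so the full $1,800 applies.
Total: $38,250 + $1,180 + $1,800 = $41,230.

$41,230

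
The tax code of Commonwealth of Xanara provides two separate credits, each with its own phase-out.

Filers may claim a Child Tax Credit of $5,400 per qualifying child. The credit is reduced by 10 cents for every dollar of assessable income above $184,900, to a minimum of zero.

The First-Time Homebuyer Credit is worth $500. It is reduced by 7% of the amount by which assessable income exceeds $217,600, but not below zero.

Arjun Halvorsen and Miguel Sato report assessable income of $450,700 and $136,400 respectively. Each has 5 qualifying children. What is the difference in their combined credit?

Arjun ($450,700): Child Tax Credit: base = 5 × $5,400 = $27,000. 10% of the $265,800 excess over $184,900 is $26,580; credit = $27,000 − $26,580 = $420. First-Time Homebuyer Credit: 7% of the $233,100 excess over $217,600 is $16,317 ≥ base, so the credit is $0. total $420 + $0 = $420
Miguel ($136,400): Child Tax Credit: base = 5 × $5,400 = $27,000. $136,400 is at or below the $184,900 threshold, so the full $27,000 applies. First-Time Homebuyer Credit: $136,400 is at or below the $217,600 threshold, so the full $500 applies. total $27,000 + $500 = $27,500
Difference: |$420 − $27,500| = $27,080.

$27,080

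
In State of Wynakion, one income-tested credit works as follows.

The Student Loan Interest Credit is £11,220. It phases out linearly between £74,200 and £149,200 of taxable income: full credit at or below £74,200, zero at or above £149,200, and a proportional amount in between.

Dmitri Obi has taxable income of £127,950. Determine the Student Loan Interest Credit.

Student Loan Interest Credit: £127,950 is £53,750 into a £75,000 phase-out range, leaving 21,250/75,000 of the credit: £11,220 × 21,250/75,000 = £3,179.

£3,179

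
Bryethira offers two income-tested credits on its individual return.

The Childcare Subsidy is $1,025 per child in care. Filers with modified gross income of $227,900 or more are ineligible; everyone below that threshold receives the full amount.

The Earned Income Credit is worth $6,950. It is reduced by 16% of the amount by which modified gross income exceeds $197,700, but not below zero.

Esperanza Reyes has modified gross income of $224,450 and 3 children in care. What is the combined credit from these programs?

Childcare Subsidy: base = 3 × $1,025 = $3,075. $224,450 is below the $227,900 cutoff, so the full $3,075 applies.
Earned Income Credit: 16% of the $26,750 excess over $197,700 is $4,280; credit = $6,950 − $4,280 = $2,670.
Total: $3,075 + $2,670 = $5,745.

$5,745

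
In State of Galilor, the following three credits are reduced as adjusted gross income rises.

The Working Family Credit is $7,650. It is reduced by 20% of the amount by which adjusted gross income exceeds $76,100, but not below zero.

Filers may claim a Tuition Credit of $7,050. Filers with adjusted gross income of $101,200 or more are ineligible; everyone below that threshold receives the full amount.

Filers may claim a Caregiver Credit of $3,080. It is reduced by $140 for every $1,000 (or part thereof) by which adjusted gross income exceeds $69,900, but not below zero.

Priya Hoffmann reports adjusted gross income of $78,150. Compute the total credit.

$16,110

Working Family Credit: 20% of the $2,050 excess over $76,100 is $410; credit = $7,650 − $410 = $7,240.
Tuition Credit: $78,150 is below the $101,200 cutoff, so the full $7,050 applies.
Caregiver Credit: income exceeds $69,900 by $8,250, which is 9 full-or-partial $1,000 increments; reduction = 9 × $140 = $1,260, leaving $1,820.
Total: $7,240 + $7,050 + $1,820 = $16,110.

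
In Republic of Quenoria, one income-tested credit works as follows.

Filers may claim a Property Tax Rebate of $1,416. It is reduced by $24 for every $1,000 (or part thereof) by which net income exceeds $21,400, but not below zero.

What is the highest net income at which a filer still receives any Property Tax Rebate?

After 58 increments the reduction is 58 × $24 = $1,392, leaving $24; one more increment wipes it out. Increment 58 ends at excess 58 × $1,000 = $58,000, so the highest qualifying income is $21,400 + $58,000 = $79,400.

$79,400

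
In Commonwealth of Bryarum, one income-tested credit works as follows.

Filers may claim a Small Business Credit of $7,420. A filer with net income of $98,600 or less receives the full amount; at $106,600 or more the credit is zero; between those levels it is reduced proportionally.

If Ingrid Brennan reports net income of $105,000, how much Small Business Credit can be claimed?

$1,484

Small Business Credit: $105,000 is $6,400 into a $8,000 phase-out range, leaving 1,600/8,000 of the credit: $7,420 × 1,600/8,000 = $1,484.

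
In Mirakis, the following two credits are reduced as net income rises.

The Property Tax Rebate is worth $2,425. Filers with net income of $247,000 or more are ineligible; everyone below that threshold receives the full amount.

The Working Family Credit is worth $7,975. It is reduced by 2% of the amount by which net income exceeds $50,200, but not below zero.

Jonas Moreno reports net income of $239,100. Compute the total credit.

Property Tax Rebate: $239,100 is below the $247,000 cutoff, so the full $2,425 applies.
Working Family Credit: 2% of the $188,900 excess over $50,200 is $3,778; credit = $7,975 − $3,778 = $4,197.
Total: $2,425 + $4,197 = $6,622.

$6,622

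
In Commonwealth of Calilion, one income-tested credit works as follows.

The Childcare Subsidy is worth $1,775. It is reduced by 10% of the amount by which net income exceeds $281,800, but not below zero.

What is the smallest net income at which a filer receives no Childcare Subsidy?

The credit falls by 10% of each dollar above $281,800, so it reaches zero when the excess is $1,775 / 10% = $17,750: income = $281,800 + $17,750 = $299,550.

$299,550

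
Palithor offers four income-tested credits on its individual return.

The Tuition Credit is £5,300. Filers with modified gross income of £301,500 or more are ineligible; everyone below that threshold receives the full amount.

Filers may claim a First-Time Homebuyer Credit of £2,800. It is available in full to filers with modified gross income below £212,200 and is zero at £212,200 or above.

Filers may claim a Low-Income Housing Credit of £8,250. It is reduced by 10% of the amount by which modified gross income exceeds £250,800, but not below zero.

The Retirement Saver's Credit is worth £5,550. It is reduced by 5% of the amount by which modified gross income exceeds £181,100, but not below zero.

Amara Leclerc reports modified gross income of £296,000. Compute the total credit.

£9,030

Tuition Credit: £296,000 is below the £301,500 cutoff, so the full £5,300 applies.
First-Time Homebuyer Credit: £296,000 meets or exceeds the £212,200 cutoff, so the credit is £0.
Low-Income Housing Credit: 10% of the £45,200 excess over £250,800 is £4,520; credit = £8,250 − £4,520 = £3,730.
Retirement Saver's Credit: 5% of the £114,900 excess over £181,100 is £5,745 ≥ base, so the credit is £0.
Total: £5,300 + £0 + £3,730 + £0 = £9,030.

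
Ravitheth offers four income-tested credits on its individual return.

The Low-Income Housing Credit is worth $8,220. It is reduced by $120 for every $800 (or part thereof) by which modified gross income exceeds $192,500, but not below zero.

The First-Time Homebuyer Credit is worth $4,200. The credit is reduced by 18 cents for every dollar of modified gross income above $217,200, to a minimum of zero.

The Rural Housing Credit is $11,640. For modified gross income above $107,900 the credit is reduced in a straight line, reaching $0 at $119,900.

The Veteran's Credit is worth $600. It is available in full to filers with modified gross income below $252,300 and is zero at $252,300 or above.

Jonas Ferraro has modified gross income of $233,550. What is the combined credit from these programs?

$3,837

Low-Income Housing Credit: income exceeds $192,500 by $41,050, which is 52 full-or-partial $800 increments; reduction = 52 × $120 = $6,240, leaving $1,980.
First-Time Homebuyer Credit: 18% of the $16,350 excess over $217,200 is $2,943; credit = $4,200 − $2,943 = $1,257.
Rural Housing Credit: $233,550 is at or above $119,900, so the credit is $0.
Veteran's Credit: $233,550 is below the $252,300 cutoff, so the full $600 applies.
Total: $1,980 + $1,257 + $0 + $600 = $3,837.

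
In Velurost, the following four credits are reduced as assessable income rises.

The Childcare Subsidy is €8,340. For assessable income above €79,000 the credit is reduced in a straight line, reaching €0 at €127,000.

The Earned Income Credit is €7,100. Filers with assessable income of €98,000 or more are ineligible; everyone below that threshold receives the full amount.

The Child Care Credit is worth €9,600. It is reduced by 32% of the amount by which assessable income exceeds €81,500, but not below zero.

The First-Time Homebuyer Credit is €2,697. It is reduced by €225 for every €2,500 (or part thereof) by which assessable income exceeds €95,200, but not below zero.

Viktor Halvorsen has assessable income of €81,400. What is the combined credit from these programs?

Childcare Subsidy: €81,400 is €2,400 into a €48,000 phase-out range, leaving 45,600/48,000 of the credit: €8,340 × 45,600/48,000 = €7,923.
Earned Income Credit: €81,400 is below the €98,000 cutoff, so the full €7,100 applies.
Child Care Credit: €81,400 is at or below the €81,500 threshold, so the full €9,600 applies.
First-Time Homebuyer Credit: €81,400 is at or below the €95,200 threshold, so the full €2,697 applies.
Total: €7,923 + €7,100 + €9,600 + €2,697 = €27,320.

€27,320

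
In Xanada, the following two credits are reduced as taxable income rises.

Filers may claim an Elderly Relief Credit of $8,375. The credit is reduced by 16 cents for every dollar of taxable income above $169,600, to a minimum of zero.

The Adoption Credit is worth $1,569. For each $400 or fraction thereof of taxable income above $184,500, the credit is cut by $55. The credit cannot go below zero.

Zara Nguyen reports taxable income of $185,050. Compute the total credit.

$7,362

Elderly Relief Credit: 16% of the $15,450 excess over $169,600 is $2,472; credit = $8,375 − $2,472 = $5,903.
Adoption Credit: income exceeds $184,500 by $550, which is 2 full-or-partial $400 increments; reduction = 2 × $55 = $110, leaving $1,459.
Total: $5,903 + $1,459 = $7,362.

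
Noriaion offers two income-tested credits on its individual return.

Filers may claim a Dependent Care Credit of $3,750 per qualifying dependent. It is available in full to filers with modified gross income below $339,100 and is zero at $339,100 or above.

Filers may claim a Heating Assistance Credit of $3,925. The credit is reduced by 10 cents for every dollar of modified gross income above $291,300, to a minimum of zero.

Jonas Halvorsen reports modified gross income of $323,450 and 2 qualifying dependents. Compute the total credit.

$8,210

Dependent Care Credit: base = 2 × $3,750 = $7,500. $323,450 is below the $339,100 cutoff, so the full $7,500 applies.
Heating Assistance Credit: 10% of the $32,150 excess over $291,300 is $3,215; credit = $3,925 − $3,215 = $710.
Total: $7,500 + $710 = $8,210.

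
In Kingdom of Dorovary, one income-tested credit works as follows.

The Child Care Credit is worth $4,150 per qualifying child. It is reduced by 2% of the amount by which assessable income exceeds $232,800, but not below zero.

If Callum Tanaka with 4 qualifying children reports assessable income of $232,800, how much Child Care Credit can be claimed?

Child Care Credit: base = 4 × $4,150 = $16,600. $232,800 is at or below the $232,800 threshold, so the full $16,600 applies.

$16,600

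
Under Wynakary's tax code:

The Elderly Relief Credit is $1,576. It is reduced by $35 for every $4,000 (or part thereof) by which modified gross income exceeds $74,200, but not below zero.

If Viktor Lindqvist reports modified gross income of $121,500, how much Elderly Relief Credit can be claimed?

Elderly Relief Credit: income exceeds $74,200 by $47,300, which is 12 full-or-partial $4,000 increments; reduction = 12 × $35 = $420, leaving $1,156.

$1,156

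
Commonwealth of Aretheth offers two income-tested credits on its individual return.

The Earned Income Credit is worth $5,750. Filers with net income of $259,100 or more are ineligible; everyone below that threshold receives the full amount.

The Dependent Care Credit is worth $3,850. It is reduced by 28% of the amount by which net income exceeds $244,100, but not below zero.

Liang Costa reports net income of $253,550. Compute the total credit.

$6,954

Earned Income Credit: $253,550 is below the $259,100 cutoff, so the full $5,750 applies.
Dependent Care Credit: 28% of the $9,450 excess over $244,100 is $2,646; credit = $3,850 − $2,646 = $1,204.
Total: $5,750 + $1,204 = $6,954.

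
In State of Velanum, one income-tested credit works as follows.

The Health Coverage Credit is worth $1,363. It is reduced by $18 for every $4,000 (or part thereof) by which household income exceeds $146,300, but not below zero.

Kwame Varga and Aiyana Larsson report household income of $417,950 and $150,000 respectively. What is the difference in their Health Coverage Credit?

$1,206

Kwame ($417,950): Health Coverage Credit: income exceeds $146,300 by $271,650, which is 68 full-or-partial $4,000 increments; reduction = 68 × $18 = $1,224, leaving $139.
Aiyana ($150,000): Health Coverage Credit: income exceeds $146,300 by $3,700, which is 1 full-or-partial $4,000 increment; reduction = 1 × $18 = $18, leaving $1,345.
Difference: |$139 − $1,345| = $1,206.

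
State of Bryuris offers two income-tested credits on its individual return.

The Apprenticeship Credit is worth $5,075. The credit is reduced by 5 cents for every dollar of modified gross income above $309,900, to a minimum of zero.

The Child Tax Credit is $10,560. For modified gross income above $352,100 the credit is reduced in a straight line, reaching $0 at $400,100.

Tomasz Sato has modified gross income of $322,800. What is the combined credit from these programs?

Apprenticeship Credit: 5% of the $12,900 excess over $309,900 is $645; credit = $5,075 − $645 = $4,430.
Child Tax Credit: $322,800 is at or below the $352,100 threshold, so the full $10,560 applies.
Total: $4,430 + $10,560 = $14,990.

$14,990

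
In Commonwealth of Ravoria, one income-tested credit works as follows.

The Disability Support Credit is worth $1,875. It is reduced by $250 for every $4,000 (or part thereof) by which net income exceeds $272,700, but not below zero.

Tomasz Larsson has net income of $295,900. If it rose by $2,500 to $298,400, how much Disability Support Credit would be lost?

$250

At $295,900 — income exceeds $272,700 by $23,200, which is 6 full-or-partial $4,000 increments; reduction = 6 × $250 = $1,500, leaving $375.
At $298,400 — income exceeds $272,700 by $25,700, which is 7 full-or-partial $4,000 increments; reduction = 7 × $250 = $1,750, leaving $125.
Lost: $375 − $125 = $250.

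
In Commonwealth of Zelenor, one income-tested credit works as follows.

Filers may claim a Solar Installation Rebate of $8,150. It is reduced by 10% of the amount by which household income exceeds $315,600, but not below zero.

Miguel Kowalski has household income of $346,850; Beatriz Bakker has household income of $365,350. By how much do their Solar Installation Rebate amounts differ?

Miguel ($346,850): Solar Installation Rebate: 10% of the $31,250 excess over $315,600 is $3,125; credit = $8,150 − $3,125 = $5,025.
Beatriz ($365,350): Solar Installation Rebate: 10% of the $49,750 excess over $315,600 is $4,975; credit = $8,150 − $4,975 = $3,175.
Difference: |$5,025 − $3,175| = $1,850.

$1,850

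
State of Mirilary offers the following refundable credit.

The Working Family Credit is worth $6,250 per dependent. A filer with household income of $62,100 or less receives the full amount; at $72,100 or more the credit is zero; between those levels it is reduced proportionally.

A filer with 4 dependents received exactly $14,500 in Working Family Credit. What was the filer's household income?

Full credit = 4 × $6,250 = $25,000.
$14,500 is 14,500/25,000 of the full $25,000, so 10,500/25,000 of the $10,000 range has been used: income = $62,100 + $10,000 × 10,500/25,000 = $66,300.

$66,300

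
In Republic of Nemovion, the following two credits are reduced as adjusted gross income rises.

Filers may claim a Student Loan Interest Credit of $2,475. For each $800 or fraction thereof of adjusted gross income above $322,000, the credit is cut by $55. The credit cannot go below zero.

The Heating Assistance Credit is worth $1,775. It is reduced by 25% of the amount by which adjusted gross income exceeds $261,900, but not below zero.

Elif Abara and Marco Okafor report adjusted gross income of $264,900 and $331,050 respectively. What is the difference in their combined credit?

Elif ($264,900): Student Loan Interest Credit: $264,900 is at or below the $322,000 threshold, so the full $2,475 applies. Heating Assistance Credit: 25% of the $3,000 excess over $261,900 is $750; credit = $1,775 − $750 = $1,025. total $2,475 + $1,025 = $3,500
Marco ($331,050): Student Loan Interest Credit: income exceeds $322,000 by $9,050, which is 12 full-or-partial $800 increments; reduction = 12 × $55 = $660, leaving $1,815. Heating Assistance Credit: 25% of the $69,150 excess over $261,900 is $17,287.50 ≥ base, so the credit is $0. total $1,815 + $0 = $1,815
Difference: |$3,500 − $1,815| = $1,685.

$1,685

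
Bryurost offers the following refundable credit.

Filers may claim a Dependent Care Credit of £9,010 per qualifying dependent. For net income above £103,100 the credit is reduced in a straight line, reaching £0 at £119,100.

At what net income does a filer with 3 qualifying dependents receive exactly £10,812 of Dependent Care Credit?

Full credit = 3 × £9,010 = £27,030.
£10,812 is 10,812/27,030 of the full £27,030, so 16,218/27,030 of the £16,000 range has been used: income = £103,100 + £16,000 × 16,218/27,030 = £112,700.

£112,700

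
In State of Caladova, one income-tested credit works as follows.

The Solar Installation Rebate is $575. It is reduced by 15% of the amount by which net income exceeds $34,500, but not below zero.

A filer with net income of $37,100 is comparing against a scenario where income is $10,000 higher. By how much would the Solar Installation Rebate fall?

At $37,100 — 15% of the $2,600 excess over $34,500 is $390; credit = $575 − $390 = $185.
At $47,100 — 15% of the $12,600 excess over $34,500 is $1,890 ≥ base, so the credit is $0.
Lost: $185 − $0 = $185.

$185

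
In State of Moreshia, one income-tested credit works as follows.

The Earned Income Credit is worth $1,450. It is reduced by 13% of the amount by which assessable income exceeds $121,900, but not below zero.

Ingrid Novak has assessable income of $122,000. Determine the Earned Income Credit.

Earned Income Credit: 13% of the $100 excess over $121,900 is $13; credit = $1,450 − $13 = $1,437.

$1,437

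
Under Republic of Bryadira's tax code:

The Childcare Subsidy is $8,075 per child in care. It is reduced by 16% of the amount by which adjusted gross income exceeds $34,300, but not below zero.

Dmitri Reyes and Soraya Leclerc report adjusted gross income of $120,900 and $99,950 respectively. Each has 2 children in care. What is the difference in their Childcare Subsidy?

$3,352

Dmitri ($120,900): Childcare Subsidy: base = 2 × $8,075 = $16,150. 16% of the $86,600 excess over $34,300 is $13,856; credit = $16,150 − $13,856 = $2,294.
Soraya ($99,950): Childcare Subsidy: base = 2 × $8,075 = $16,150. 16% of the $65,650 excess over $34,300 is $10,504; credit = $16,150 − $10,504 = $5,646.
Difference: |$2,294 − $5,646| = $3,352.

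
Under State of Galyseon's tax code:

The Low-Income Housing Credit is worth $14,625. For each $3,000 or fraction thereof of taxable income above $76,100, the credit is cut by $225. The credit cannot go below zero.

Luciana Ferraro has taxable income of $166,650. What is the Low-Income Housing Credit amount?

Low-Income Housing Credit: income exceeds $76,100 by $90,550, which is 31 full-or-partial $3,000 increments; reduction = 31 × $225 = $6,975, leaving $7,650.

$7,650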